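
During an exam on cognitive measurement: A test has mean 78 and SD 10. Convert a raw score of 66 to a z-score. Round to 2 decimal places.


z = (X - mu) / sigma
= (66 - 78) / 10
= -12 / 10
= -1.20


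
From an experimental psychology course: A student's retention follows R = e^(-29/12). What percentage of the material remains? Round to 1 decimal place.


R = e^(-t/S)
-t/S = -29/12 = -2.416667
R = e^(-2.416667) = 0.089218
Percentage = 0.089218 * 100
= 8.9


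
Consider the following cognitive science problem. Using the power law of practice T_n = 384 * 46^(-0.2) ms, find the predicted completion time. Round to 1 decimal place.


T_n = 384 * 46^(-0.2)
46^(-0.2) = 0.464995
T_n = 384 * 0.464995
= 178.6 ms


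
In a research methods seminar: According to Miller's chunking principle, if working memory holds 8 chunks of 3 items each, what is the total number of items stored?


Total items = chunks * items_per_chunk
= 8 * 3
= 24


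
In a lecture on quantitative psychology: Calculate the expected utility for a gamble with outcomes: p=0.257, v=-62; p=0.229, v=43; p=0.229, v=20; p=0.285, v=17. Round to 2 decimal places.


EU = sum(p_i * v_i)
0.257 * -62 = -15.934
0.229 * 43 = 9.847
0.229 * 20 = 4.58
0.285 * 17 = 4.845
EU = -15.934 + 9.847 + 4.58 + 4.845
= 3.34


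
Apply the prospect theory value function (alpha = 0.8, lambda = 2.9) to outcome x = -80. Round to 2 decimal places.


Since x = -80 < 0, use v(x) = -lambda*(-x)^alpha
(-x) = 80
80^0.8 = 33.3021
v(-80) = -2.9 * 33.3021
= -96.58


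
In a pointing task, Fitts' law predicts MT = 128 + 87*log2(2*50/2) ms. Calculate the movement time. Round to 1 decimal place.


MT = 128 + 87 * log2(2*50/2)
2D/W = 50.0
log2(50.0) = 5.6439
MT = 128 + 87 * 5.6439
= 619.0 ms


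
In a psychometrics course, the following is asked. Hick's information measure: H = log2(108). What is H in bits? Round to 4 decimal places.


H = log2(n)
H = log2(108)
= 6.7549


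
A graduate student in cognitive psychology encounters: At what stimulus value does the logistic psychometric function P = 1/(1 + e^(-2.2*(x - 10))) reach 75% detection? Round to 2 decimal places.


At P = 0.75: 0.75 = 1/(1 + e^(-k*(x-x0)))
Solving: e^(-k*(x-x0)) = 1/3
x = x0 + ln(3)/k
ln(3) = 1.0986
x = 10 + 1.0986/2.2
= 10 + 0.4994
= 10.50


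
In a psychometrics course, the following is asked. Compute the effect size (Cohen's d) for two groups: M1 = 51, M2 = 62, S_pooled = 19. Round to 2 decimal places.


Cohen's d = (M1 - M2) / S_pooled
= (51 - 62) / 19
= -11 / 19
= -0.58


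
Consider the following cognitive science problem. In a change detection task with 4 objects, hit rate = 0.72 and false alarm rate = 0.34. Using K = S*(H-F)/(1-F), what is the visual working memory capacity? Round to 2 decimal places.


K = S * (H - F) / (1 - F)
H - F = 0.38
1 - F = 0.66
K = 4 * 0.38 / 0.66
= 2.30


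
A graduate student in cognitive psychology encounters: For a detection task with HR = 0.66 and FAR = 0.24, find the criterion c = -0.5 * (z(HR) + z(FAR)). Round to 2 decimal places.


c = -0.5 * (z(HR) + z(FAR))
z(0.66) = 0.4125
z(0.24) = -0.7063
c = -0.5 * (0.4125 + -0.7063)
= -0.5 * -0.2938
= 0.15


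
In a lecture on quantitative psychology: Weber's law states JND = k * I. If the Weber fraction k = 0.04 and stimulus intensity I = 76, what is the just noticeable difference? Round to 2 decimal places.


JND = k * I
JND = 0.04 * 76
= 3.04


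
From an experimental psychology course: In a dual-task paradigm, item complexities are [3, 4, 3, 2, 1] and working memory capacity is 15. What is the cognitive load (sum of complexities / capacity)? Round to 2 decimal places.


Total complexity = 3 + 4 + 3 + 2 + 1 = 13
Load = total / capacity = 13 / 15
= 0.87


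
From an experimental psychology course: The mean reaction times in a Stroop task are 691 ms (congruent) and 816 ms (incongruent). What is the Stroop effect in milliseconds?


Stroop effect = RT(incongruent) - RT(congruent)
= 816 - 691
= 125 ms


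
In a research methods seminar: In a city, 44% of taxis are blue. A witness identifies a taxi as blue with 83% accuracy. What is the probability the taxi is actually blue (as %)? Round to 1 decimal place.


P(blue | says blue) = P(says blue | blue)*P(blue) / [P(says blue | blue)*P(blue) + P(says blue | not blue)*P(not blue)]
Numerator = 0.83 * 0.44 = 0.3652
False identification = 0.17 * 0.56 = 0.0952
P = 0.3652 / (0.3652 + 0.0952)
= 0.3652 / 0.4604
As percentage = 79.3


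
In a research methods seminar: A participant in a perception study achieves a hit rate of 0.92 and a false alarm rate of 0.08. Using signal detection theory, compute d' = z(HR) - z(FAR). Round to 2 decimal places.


d' = z(HR) - z(FAR)
z(0.92) = 1.4051
z(0.08) = -1.4051
d' = 1.4051 - -1.4051
= 2.81


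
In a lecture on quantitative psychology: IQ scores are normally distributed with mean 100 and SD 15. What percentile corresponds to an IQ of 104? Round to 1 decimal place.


z = (IQ - mean) / SD
z = (104 - 100) / 15 = 0.2667
Percentile = Phi(0.2667) * 100
Phi(0.2667) = 0.60515
= 60.5


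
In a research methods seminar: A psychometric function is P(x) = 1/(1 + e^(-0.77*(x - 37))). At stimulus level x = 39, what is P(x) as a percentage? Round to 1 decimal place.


P(x) = 1/(1 + e^(-0.77*(39 - 37)))
Exponent = -0.77 * 2 = -1.54
e^(-1.54) = 0.214381
P = 1/(1 + 0.214381) = 0.823465
Percentage = 82.3


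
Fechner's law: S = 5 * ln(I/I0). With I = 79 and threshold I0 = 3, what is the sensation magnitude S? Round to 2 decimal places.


S = 5 * ln(79/3)
I/I0 = 26.333333
ln(26.333333) = 3.2708
S = 5 * 3.2708
= 16.35


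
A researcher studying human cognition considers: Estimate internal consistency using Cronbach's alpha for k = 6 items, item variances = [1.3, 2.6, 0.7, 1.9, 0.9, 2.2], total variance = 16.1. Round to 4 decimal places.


alpha = (k/(k-1)) * (1 - sum(s_i^2)/s_total^2)
sum(item variances) = 9.6
k/(k-1) = 6/5 = 1.2
1 - 9.6/16.1 = 1 - 0.596273 = 0.403727
alpha = 1.2 * 0.403727
= 0.4845


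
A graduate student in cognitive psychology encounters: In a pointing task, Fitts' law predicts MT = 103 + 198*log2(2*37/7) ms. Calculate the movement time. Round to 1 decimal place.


MT = 103 + 198 * log2(2*37/7)
2D/W = 10.571429
log2(10.571429) = 3.4021
MT = 103 + 198 * 3.4021
= 776.6 ms


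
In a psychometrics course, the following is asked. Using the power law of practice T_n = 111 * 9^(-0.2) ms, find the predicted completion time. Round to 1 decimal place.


T_n = 111 * 9^(-0.2)
9^(-0.2) = 0.644394
T_n = 111 * 0.644394
= 71.5 ms


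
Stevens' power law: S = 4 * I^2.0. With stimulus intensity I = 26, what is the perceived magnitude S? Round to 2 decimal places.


S = 4 * 26^2.0
26^2.0 = 676.0
S = 4 * 676.0
= 2704.00


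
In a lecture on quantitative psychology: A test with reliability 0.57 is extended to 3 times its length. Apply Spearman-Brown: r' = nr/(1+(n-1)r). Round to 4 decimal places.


r_new = n*r / (1 + (n-1)*r)
Numerator = 3 * 0.57 = 1.71
Denominator = 1 + 2 * 0.57 = 2.14
r_new = 1.71 / 2.14
= 0.7991


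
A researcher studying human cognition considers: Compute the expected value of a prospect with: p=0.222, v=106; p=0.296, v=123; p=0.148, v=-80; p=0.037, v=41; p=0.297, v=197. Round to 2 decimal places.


EU = sum(p_i * v_i)
0.222 * 106 = 23.532
0.296 * 123 = 36.408
0.148 * -80 = -11.84
0.037 * 41 = 1.517
0.297 * 197 = 58.509
EU = 23.532 + 36.408 + -11.84 + 1.517 + 58.509
= 108.13


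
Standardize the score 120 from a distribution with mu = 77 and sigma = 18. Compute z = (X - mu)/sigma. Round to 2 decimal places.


z = (X - mu) / sigma
= (120 - 77) / 18
= 43 / 18
= 2.39


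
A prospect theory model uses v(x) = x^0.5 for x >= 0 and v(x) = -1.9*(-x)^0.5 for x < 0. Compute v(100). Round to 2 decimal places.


Since x = 100 >= 0, use v(x) = x^0.5
100^0.5 = 10.0
v(100) = 10.00


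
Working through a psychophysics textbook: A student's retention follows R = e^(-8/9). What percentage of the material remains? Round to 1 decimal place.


R = e^(-t/S)
-t/S = -8/9 = -0.888889
R = e^(-0.888889) = 0.411112
Percentage = 0.411112 * 100
= 41.1


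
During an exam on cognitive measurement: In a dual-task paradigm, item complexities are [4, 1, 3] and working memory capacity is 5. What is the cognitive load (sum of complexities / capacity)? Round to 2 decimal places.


Total complexity = 4 + 1 + 3 = 8
Load = total / capacity = 8 / 5
= 1.60


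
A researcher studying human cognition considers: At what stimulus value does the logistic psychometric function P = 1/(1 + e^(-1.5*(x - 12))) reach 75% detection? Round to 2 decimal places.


At P = 0.75: 0.75 = 1/(1 + e^(-k*(x-x0)))
Solving: e^(-k*(x-x0)) = 1/3
x = x0 + ln(3)/k
ln(3) = 1.0986
x = 12 + 1.0986/1.5
= 12 + 0.7324
= 12.73


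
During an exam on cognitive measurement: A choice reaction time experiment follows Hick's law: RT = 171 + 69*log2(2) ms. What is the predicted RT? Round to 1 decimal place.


RT = 171 + 69 * log2(2)
log2(2) = 1.0
RT = 171 + 69 * 1.0
= 171 + 69.0
= 240.0 ms


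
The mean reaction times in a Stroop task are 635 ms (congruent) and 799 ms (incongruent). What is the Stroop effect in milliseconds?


Stroop effect = RT(incongruent) - RT(congruent)
= 799 - 635
= 164 ms


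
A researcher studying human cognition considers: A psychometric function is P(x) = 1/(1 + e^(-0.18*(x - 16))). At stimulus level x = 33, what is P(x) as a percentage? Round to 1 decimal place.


P(x) = 1/(1 + e^(-0.18*(33 - 16)))
Exponent = -0.18 * 17 = -3.06
e^(-3.06) = 0.046888
P = 1/(1 + 0.046888) = 0.955212
Percentage = 95.5


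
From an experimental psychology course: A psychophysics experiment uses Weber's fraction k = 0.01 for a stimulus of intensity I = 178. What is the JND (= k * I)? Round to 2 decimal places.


JND = k * I
JND = 0.01 * 178
= 1.78


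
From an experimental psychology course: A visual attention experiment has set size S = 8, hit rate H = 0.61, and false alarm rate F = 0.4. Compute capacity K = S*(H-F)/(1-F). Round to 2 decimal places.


K = S * (H - F) / (1 - F)
H - F = 0.21
1 - F = 0.6
K = 8 * 0.21 / 0.6
= 2.80


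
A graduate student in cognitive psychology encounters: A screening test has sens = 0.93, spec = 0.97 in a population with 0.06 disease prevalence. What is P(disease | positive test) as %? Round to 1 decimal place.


PPV = (sens * prev) / (sens * prev + (1-spec) * (1-prev))
Numerator = 0.93 * 0.06 = 0.0558
P(positive and no disease) = (1 - spec) * (1 - prev) = (1 - 0.97) * (1 - 0.06) = 0.0282
Denominator = 0.0558 + 0.0282 = 0.084
PPV = 0.0558 / 0.084 = 0.664286
As percentage = 66.4


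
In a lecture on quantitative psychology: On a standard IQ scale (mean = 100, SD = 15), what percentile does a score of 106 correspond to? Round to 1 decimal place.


z = (IQ - mean) / SD
z = (106 - 100) / 15 = 0.4
Percentile = Phi(0.4) * 100
Phi(0.4) = 0.655422
= 65.5


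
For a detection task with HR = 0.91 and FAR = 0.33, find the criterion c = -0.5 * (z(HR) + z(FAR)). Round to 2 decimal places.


c = -0.5 * (z(HR) + z(FAR))
z(0.91) = 1.3408
z(0.33) = -0.4399
c = -0.5 * (1.3408 + -0.4399)
= -0.5 * 0.9009
= -0.45


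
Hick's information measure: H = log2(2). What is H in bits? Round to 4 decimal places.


H = log2(n)
H = log2(2)
= 1.0000


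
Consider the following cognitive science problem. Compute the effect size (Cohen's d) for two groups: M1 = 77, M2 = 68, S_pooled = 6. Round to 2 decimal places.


Cohen's d = (M1 - M2) / S_pooled
= (77 - 68) / 6
= 9 / 6
= 1.50


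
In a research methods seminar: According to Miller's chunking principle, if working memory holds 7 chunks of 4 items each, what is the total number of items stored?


Total items = chunks * items_per_chunk
= 7 * 4
= 28


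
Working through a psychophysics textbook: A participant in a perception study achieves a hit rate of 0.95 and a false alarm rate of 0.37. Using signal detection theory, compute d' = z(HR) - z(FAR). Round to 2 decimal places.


d' = z(HR) - z(FAR)
z(0.95) = 1.6449
z(0.37) = -0.3319
d' = 1.6449 - -0.3319
= 1.98


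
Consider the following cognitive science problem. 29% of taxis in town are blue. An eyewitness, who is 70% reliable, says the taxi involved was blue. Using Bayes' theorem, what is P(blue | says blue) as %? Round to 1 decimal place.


P(blue | says blue) = P(says blue | blue)*P(blue) / [P(says blue | blue)*P(blue) + P(says blue | not blue)*P(not blue)]
Numerator = 0.7 * 0.29 = 0.203
False identification = 0.3 * 0.71 = 0.213
P = 0.203 / (0.203 + 0.213)
= 0.203 / 0.416
As percentage = 48.8


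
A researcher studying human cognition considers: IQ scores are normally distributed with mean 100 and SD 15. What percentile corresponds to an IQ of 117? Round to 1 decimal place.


z = (IQ - mean) / SD
z = (117 - 100) / 15 = 1.1333
Percentile = Phi(1.1333) * 100
Phi(1.1333) = 0.871456
= 87.1


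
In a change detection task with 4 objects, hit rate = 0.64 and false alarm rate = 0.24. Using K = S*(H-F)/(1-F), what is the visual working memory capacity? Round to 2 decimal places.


K = S * (H - F) / (1 - F)
H - F = 0.4
1 - F = 0.76
K = 4 * 0.4 / 0.76
= 2.11


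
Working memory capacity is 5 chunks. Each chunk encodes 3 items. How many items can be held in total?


Total items = chunks * items_per_chunk
= 5 * 3
= 15


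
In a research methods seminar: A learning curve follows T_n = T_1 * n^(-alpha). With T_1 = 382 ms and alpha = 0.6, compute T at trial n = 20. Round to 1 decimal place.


T_n = 382 * 20^(-0.6)
20^(-0.6) = 0.165723
T_n = 382 * 0.165723
= 63.3 ms


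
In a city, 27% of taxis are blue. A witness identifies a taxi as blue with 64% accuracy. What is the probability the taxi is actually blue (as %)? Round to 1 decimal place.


P(blue | says blue) = P(says blue | blue)*P(blue) / [P(says blue | blue)*P(blue) + P(says blue | not blue)*P(not blue)]
Numerator = 0.64 * 0.27 = 0.1728
False identification = 0.36 * 0.73 = 0.2628
P = 0.1728 / (0.1728 + 0.2628)
= 0.1728 / 0.4356
As percentage = 39.7


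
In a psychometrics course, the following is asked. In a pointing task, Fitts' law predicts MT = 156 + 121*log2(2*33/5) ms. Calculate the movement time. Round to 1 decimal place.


MT = 156 + 121 * log2(2*33/5)
2D/W = 13.2
log2(13.2) = 3.7225
MT = 156 + 121 * 3.7225
= 606.4 ms


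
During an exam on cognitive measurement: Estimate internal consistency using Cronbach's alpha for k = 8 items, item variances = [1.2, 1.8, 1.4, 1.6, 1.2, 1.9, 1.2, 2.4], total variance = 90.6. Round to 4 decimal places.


alpha = (k/(k-1)) * (1 - sum(s_i^2)/s_total^2)
sum(item variances) = 12.7
k/(k-1) = 8/7 = 1.142857
1 - 12.7/90.6 = 1 - 0.140177 = 0.859823
alpha = 1.142857 * 0.859823
= 0.9827


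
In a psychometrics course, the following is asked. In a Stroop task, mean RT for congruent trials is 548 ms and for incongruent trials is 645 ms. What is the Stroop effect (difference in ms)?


Stroop effect = RT(incongruent) - RT(congruent)
= 645 - 548
= 97 ms


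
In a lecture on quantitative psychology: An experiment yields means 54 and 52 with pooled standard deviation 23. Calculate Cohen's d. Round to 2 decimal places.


Cohen's d = (M1 - M2) / S_pooled
= (54 - 52) / 23
= 2 / 23
= 0.09


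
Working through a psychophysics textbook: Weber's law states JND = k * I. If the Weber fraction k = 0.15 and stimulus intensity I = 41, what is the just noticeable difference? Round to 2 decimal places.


JND = k * I
JND = 0.15 * 41
= 6.15


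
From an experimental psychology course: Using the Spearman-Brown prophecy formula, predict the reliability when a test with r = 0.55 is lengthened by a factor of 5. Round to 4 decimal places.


r_new = n*r / (1 + (n-1)*r)
Numerator = 5 * 0.55 = 2.75
Denominator = 1 + 4 * 0.55 = 3.2
r_new = 2.75 / 3.2
= 0.8594


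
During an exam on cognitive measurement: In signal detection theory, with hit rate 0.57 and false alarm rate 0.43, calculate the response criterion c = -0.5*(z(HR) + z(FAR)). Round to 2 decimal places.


c = -0.5 * (z(HR) + z(FAR))
z(0.57) = 0.1764
z(0.43) = -0.1764
c = -0.5 * (0.1764 + -0.1764)
= -0.5 * 0.0
= 0.00


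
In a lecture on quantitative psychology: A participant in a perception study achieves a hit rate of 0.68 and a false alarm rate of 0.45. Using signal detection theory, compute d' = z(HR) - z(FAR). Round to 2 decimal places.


d' = z(HR) - z(FAR)
z(0.68) = 0.4677
z(0.45) = -0.1257
d' = 0.4677 - -0.1257
= 0.59


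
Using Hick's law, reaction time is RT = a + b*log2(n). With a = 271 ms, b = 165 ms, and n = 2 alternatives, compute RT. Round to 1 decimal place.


RT = 271 + 165 * log2(2)
log2(2) = 1.0
RT = 271 + 165 * 1.0
= 271 + 165.0
= 436.0 ms


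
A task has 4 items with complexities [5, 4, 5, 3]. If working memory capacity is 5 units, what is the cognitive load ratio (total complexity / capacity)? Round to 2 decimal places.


Total complexity = 5 + 4 + 5 + 3 = 17
Load = total / capacity = 17 / 5
= 3.40


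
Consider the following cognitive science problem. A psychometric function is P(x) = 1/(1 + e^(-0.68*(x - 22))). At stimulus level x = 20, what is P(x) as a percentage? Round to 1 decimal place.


P(x) = 1/(1 + e^(-0.68*(20 - 22)))
Exponent = -0.68 * -2 = 1.36
e^(1.36) = 3.896193
P = 1/(1 + 3.896193) = 0.20424
Percentage = 20.4


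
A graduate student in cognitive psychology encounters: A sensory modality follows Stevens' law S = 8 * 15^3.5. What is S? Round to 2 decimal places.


S = 8 * 15^3.5
15^3.5 = 13071.3188
S = 8 * 13071.3188
= 104570.55


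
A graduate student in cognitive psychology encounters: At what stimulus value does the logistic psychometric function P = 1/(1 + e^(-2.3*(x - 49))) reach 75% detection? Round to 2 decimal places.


At P = 0.75: 0.75 = 1/(1 + e^(-k*(x-x0)))
Solving: e^(-k*(x-x0)) = 1/3
x = x0 + ln(3)/k
ln(3) = 1.0986
x = 49 + 1.0986/2.3
= 49 + 0.4777
= 49.48


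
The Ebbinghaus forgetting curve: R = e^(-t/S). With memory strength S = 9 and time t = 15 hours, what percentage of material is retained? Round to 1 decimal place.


R = e^(-t/S)
-t/S = -15/9 = -1.666667
R = e^(-1.666667) = 0.188876
Percentage = 0.188876 * 100
= 18.9


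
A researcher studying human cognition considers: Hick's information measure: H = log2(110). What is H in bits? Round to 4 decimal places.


H = log2(n)
H = log2(110)
= 6.7814


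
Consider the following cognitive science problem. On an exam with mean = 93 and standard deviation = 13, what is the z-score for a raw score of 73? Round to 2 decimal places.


z = (X - mu) / sigma
= (73 - 93) / 13
= -20 / 13
= -1.54


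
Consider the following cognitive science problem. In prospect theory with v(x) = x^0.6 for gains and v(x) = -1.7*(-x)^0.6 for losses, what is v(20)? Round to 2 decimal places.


Since x = 20 >= 0, use v(x) = x^0.6
20^0.6 = 6.0342
v(20) = 6.03


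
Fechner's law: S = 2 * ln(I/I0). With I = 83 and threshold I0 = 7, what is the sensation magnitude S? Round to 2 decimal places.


S = 2 * ln(83/7)
I/I0 = 11.857143
ln(11.857143) = 2.4729
S = 2 * 2.4729
= 4.95


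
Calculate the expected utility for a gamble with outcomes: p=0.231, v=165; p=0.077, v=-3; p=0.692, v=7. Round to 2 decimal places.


EU = sum(p_i * v_i)
0.231 * 165 = 38.115
0.077 * -3 = -0.231
0.692 * 7 = 4.844
EU = 38.115 + -0.231 + 4.844
= 42.73


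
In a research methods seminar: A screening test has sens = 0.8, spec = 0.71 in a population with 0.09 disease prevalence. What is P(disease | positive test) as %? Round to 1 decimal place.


PPV = (sens * prev) / (sens * prev + (1-spec) * (1-prev))
Numerator = 0.8 * 0.09 = 0.072
P(positive and no disease) = (1 - spec) * (1 - prev) = (1 - 0.71) * (1 - 0.09) = 0.2639
Denominator = 0.072 + 0.2639 = 0.3359
PPV = 0.072 / 0.3359 = 0.21435
As percentage = 21.4


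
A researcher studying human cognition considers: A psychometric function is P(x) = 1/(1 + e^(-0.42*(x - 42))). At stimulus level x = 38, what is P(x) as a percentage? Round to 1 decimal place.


P(x) = 1/(1 + e^(-0.42*(38 - 42)))
Exponent = -0.42 * -4 = 1.68
e^(1.68) = 5.365556
P = 1/(1 + 5.365556) = 0.157095
Percentage = 15.7


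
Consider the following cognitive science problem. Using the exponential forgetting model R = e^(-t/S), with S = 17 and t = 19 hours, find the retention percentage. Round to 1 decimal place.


R = e^(-t/S)
-t/S = -19/17 = -1.117647
R = e^(-1.117647) = 0.327048
Percentage = 0.327048 * 100
= 32.7


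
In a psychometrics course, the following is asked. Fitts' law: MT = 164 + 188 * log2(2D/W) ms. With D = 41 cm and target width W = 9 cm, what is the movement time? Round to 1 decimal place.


MT = 164 + 188 * log2(2*41/9)
2D/W = 9.111111
log2(9.111111) = 3.1876
MT = 164 + 188 * 3.1876
= 763.3 ms


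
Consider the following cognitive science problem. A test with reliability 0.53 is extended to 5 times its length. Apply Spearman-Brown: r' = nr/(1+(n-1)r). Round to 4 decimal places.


r_new = n*r / (1 + (n-1)*r)
Numerator = 5 * 0.53 = 2.65
Denominator = 1 + 4 * 0.53 = 3.12
r_new = 2.65 / 3.12
= 0.8494


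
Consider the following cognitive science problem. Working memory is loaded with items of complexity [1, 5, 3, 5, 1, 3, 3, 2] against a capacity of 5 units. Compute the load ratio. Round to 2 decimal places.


Total complexity = 1 + 5 + 3 + 5 + 1 + 3 + 3 + 2 = 23
Load = total / capacity = 23 / 5
= 4.60


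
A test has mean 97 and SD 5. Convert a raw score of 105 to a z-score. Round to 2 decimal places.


z = (X - mu) / sigma
= (105 - 97) / 5
= 8 / 5
= 1.60


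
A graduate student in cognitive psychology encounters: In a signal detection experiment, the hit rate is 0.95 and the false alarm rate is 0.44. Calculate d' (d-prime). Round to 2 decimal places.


d' = z(HR) - z(FAR)
z(0.95) = 1.6449
z(0.44) = -0.151
d' = 1.6449 - -0.151
= 1.80


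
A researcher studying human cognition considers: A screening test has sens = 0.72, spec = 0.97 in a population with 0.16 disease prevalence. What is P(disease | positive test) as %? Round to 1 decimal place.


PPV = (sens * prev) / (sens * prev + (1-spec) * (1-prev))
Numerator = 0.72 * 0.16 = 0.1152
P(positive and no disease) = (1 - spec) * (1 - prev) = (1 - 0.97) * (1 - 0.16) = 0.0252
Denominator = 0.1152 + 0.0252 = 0.1404
PPV = 0.1152 / 0.1404 = 0.820513
As percentage = 82.1


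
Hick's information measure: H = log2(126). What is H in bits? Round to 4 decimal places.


H = log2(n)
H = log2(126)
= 6.9773


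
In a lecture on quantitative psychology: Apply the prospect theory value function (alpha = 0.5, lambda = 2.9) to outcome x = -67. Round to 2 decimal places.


Since x = -67 < 0, use v(x) = -lambda*(-x)^alpha
(-x) = 67
67^0.5 = 8.1854
v(-67) = -2.9 * 8.1854
= -23.74


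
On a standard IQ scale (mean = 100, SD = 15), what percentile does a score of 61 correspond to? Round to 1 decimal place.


z = (IQ - mean) / SD
z = (61 - 100) / 15 = -2.6
Percentile = Phi(-2.6) * 100
Phi(-2.6) = 0.004661
= 0.5


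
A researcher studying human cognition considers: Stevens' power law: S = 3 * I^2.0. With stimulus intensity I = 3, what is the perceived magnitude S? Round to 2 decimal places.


S = 3 * 3^2.0
3^2.0 = 9.0
S = 3 * 9.0
= 27.00


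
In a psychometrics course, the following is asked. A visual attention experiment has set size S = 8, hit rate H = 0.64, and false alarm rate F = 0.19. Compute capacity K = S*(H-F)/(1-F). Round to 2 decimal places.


K = S * (H - F) / (1 - F)
H - F = 0.45
1 - F = 0.81
K = 8 * 0.45 / 0.81
= 4.44


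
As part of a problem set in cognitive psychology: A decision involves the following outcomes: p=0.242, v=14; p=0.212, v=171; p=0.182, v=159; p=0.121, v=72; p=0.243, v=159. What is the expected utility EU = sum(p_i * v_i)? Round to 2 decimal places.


EU = sum(p_i * v_i)
0.242 * 14 = 3.388
0.212 * 171 = 36.252
0.182 * 159 = 28.938
0.121 * 72 = 8.712
0.243 * 159 = 38.637
EU = 3.388 + 36.252 + 28.938 + 8.712 + 38.637
= 115.93


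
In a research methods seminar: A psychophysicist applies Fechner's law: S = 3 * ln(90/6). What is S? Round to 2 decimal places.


S = 3 * ln(90/6)
I/I0 = 15.0
ln(15.0) = 2.7081
S = 3 * 2.7081
= 8.12


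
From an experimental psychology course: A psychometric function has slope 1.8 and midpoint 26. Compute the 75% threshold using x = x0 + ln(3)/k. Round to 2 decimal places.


At P = 0.75: 0.75 = 1/(1 + e^(-k*(x-x0)))
Solving: e^(-k*(x-x0)) = 1/3
x = x0 + ln(3)/k
ln(3) = 1.0986
x = 26 + 1.0986/1.8
= 26 + 0.6103
= 26.61


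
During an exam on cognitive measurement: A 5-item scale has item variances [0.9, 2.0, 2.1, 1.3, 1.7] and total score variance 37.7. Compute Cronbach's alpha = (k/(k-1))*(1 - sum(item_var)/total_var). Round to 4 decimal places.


alpha = (k/(k-1)) * (1 - sum(s_i^2)/s_total^2)
sum(item variances) = 8.0
k/(k-1) = 5/4 = 1.25
1 - 8.0/37.7 = 1 - 0.212202 = 0.787798
alpha = 1.25 * 0.787798
= 0.9847


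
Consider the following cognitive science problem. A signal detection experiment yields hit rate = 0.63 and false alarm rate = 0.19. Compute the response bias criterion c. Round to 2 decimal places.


c = -0.5 * (z(HR) + z(FAR))
z(0.63) = 0.3319
z(0.19) = -0.8779
c = -0.5 * (0.3319 + -0.8779)
= -0.5 * -0.546
= 0.27


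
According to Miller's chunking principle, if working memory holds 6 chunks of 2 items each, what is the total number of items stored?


Total items = chunks * items_per_chunk
= 6 * 2
= 12


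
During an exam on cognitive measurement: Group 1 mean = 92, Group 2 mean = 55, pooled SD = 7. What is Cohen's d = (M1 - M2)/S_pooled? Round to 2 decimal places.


Cohen's d = (M1 - M2) / S_pooled
= (92 - 55) / 7
= 37 / 7
= 5.29


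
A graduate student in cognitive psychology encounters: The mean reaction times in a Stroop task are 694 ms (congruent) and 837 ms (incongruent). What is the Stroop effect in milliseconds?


Stroop effect = RT(incongruent) - RT(congruent)
= 837 - 694
= 143 ms


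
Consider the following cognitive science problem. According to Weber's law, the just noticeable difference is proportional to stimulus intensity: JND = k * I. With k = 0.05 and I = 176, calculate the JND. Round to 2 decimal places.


JND = k * I
JND = 0.05 * 176
= 8.80


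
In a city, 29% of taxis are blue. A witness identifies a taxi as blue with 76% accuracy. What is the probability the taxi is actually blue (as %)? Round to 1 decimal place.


P(blue | says blue) = P(says blue | blue)*P(blue) / [P(says blue | blue)*P(blue) + P(says blue | not blue)*P(not blue)]
Numerator = 0.76 * 0.29 = 0.2204
False identification = 0.24 * 0.71 = 0.1704
P = 0.2204 / (0.2204 + 0.1704)
= 0.2204 / 0.3908
As percentage = 56.4


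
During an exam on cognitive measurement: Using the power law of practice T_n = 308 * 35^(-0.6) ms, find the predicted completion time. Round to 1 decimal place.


T_n = 308 * 35^(-0.6)
35^(-0.6) = 0.118457
T_n = 308 * 0.118457
= 36.5 ms


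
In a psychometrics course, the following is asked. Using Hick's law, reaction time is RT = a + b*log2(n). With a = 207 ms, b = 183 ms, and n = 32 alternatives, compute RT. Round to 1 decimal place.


RT = 207 + 183 * log2(32)
log2(32) = 5.0
RT = 207 + 183 * 5.0
= 207 + 915.0
= 1122.0 ms


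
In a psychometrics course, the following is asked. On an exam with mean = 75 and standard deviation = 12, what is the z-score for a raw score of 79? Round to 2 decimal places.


z = (X - mu) / sigma
= (79 - 75) / 12
= 4 / 12
= 0.33


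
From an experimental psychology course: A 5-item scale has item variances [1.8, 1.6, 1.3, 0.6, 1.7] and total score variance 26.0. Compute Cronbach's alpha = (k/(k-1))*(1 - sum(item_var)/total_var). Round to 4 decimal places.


alpha = (k/(k-1)) * (1 - sum(s_i^2)/s_total^2)
sum(item variances) = 7.0
k/(k-1) = 5/4 = 1.25
1 - 7.0/26.0 = 1 - 0.269231 = 0.730769
alpha = 1.25 * 0.730769
= 0.9135


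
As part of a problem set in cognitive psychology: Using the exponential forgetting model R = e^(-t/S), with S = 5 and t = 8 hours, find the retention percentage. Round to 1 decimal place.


R = e^(-t/S)
-t/S = -8/5 = -1.6
R = e^(-1.6) = 0.201897
Percentage = 0.201897 * 100
= 20.2


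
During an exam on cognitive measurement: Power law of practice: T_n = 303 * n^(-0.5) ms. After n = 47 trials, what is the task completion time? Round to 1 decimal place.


T_n = 303 * 47^(-0.5)
47^(-0.5) = 0.145865
T_n = 303 * 0.145865
= 44.2 ms


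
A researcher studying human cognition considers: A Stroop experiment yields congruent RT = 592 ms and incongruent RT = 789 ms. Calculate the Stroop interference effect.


Stroop effect = RT(incongruent) - RT(congruent)
= 789 - 592
= 197 ms


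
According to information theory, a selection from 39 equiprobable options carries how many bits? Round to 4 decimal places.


H = log2(n)
H = log2(39)
= 5.2854


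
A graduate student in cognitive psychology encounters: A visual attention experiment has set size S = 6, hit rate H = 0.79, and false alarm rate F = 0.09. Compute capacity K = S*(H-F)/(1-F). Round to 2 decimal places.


K = S * (H - F) / (1 - F)
H - F = 0.7
1 - F = 0.91
K = 6 * 0.7 / 0.91
= 4.62


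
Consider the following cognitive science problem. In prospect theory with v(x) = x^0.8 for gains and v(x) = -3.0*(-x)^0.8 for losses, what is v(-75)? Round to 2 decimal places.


Since x = -75 < 0, use v(x) = -lambda*(-x)^alpha
(-x) = 75
75^0.8 = 31.6263
v(-75) = -3.0 * 31.6263
= -94.88


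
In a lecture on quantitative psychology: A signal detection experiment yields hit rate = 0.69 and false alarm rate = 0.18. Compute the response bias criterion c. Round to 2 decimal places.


c = -0.5 * (z(HR) + z(FAR))
z(0.69) = 0.4959
z(0.18) = -0.9154
c = -0.5 * (0.4959 + -0.9154)
= -0.5 * -0.4195
= 0.21


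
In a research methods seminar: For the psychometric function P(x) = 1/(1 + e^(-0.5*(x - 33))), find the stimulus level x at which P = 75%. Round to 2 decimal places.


At P = 0.75: 0.75 = 1/(1 + e^(-k*(x-x0)))
Solving: e^(-k*(x-x0)) = 1/3
x = x0 + ln(3)/k
ln(3) = 1.0986
x = 33 + 1.0986/0.5
= 33 + 2.1972
= 35.20


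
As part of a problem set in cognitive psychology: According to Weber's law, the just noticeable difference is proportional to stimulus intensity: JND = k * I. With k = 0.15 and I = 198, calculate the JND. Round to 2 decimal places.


JND = k * I
JND = 0.15 * 198
= 29.70


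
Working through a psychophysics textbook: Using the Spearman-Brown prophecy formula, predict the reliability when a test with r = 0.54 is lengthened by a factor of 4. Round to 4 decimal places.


r_new = n*r / (1 + (n-1)*r)
Numerator = 4 * 0.54 = 2.16
Denominator = 1 + 3 * 0.54 = 2.62
r_new = 2.16 / 2.62
= 0.8244


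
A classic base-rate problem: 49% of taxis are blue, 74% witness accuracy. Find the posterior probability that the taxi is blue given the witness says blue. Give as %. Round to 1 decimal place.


P(blue | says blue) = P(says blue | blue)*P(blue) / [P(says blue | blue)*P(blue) + P(says blue | not blue)*P(not blue)]
Numerator = 0.74 * 0.49 = 0.3626
False identification = 0.26 * 0.51 = 0.1326
P = 0.3626 / (0.3626 + 0.1326)
= 0.3626 / 0.4952
As percentage = 73.2


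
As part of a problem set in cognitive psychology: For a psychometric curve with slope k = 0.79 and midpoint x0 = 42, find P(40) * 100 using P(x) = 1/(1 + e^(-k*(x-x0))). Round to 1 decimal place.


P(x) = 1/(1 + e^(-0.79*(40 - 42)))
Exponent = -0.79 * -2 = 1.58
e^(1.58) = 4.854956
P = 1/(1 + 4.854956) = 0.170795
Percentage = 17.1


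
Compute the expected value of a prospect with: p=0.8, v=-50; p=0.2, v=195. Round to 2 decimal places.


EU = sum(p_i * v_i)
0.8 * -50 = -40.0
0.2 * 195 = 39.0
EU = -40.0 + 39.0
= -1.00


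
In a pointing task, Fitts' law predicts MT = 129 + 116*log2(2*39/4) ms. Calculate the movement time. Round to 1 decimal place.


MT = 129 + 116 * log2(2*39/4)
2D/W = 19.5
log2(19.5) = 4.2854
MT = 129 + 116 * 4.2854
= 626.1 ms


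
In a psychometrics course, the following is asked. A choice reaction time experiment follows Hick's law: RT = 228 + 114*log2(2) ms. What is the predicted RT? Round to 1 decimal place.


RT = 228 + 114 * log2(2)
log2(2) = 1.0
RT = 228 + 114 * 1.0
= 228 + 114.0
= 342.0 ms


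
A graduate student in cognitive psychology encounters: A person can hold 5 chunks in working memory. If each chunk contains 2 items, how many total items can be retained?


Total items = chunks * items_per_chunk
= 5 * 2
= 10


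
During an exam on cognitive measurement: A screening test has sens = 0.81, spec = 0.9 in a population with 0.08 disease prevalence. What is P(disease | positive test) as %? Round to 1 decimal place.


PPV = (sens * prev) / (sens * prev + (1-spec) * (1-prev))
Numerator = 0.81 * 0.08 = 0.0648
P(positive and no disease) = (1 - spec) * (1 - prev) = (1 - 0.9) * (1 - 0.08) = 0.092
Denominator = 0.0648 + 0.092 = 0.1568
PPV = 0.0648 / 0.1568 = 0.413265
As percentage = 41.3


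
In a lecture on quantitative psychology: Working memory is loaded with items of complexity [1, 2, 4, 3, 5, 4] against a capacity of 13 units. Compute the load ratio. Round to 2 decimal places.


Total complexity = 1 + 2 + 4 + 3 + 5 + 4 = 19
Load = total / capacity = 19 / 13
= 1.46


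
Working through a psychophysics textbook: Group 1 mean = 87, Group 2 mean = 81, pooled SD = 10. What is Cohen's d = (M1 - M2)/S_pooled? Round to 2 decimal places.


Cohen's d = (M1 - M2) / S_pooled
= (87 - 81) / 10
= 6 / 10
= 0.60


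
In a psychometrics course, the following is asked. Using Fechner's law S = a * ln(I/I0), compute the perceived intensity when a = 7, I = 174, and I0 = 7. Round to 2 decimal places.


S = 7 * ln(174/7)
I/I0 = 24.857143
ln(24.857143) = 3.2131
S = 7 * 3.2131
= 22.49


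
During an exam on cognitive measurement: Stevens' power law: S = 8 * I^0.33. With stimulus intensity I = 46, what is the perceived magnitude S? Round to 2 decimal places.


S = 8 * 46^0.33
46^0.33 = 3.5376
S = 8 * 3.5376
= 28.30


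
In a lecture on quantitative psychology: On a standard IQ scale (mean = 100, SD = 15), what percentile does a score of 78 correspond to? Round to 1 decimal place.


z = (IQ - mean) / SD
z = (78 - 100) / 15 = -1.4667
Percentile = Phi(-1.4667) * 100
Phi(-1.4667) = 0.071229
= 7.1


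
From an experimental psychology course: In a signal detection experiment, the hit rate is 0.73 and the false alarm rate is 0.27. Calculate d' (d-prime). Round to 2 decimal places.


d' = z(HR) - z(FAR)
z(0.73) = 0.6128
z(0.27) = -0.6128
d' = 0.6128 - -0.6128
= 1.23


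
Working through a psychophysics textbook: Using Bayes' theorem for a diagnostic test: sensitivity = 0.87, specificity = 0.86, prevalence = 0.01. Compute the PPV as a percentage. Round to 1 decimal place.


PPV = (sens * prev) / (sens * prev + (1-spec) * (1-prev))
Numerator = 0.87 * 0.01 = 0.0087
P(positive and no disease) = (1 - spec) * (1 - prev) = (1 - 0.86) * (1 - 0.01) = 0.1386
Denominator = 0.0087 + 0.1386 = 0.1473
PPV = 0.0087 / 0.1473 = 0.059063
As percentage = 5.9


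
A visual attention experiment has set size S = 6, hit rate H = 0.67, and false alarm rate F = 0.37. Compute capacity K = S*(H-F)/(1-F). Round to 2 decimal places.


K = S * (H - F) / (1 - F)
H - F = 0.3
1 - F = 0.63
K = 6 * 0.3 / 0.63
= 2.86


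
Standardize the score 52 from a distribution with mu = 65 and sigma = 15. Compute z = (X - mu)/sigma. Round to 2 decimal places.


z = (X - mu) / sigma
= (52 - 65) / 15
= -13 / 15
= -0.87


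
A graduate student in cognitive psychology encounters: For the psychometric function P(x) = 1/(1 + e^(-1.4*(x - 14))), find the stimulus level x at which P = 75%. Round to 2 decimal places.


At P = 0.75: 0.75 = 1/(1 + e^(-k*(x-x0)))
Solving: e^(-k*(x-x0)) = 1/3
x = x0 + ln(3)/k
ln(3) = 1.0986
x = 14 + 1.0986/1.4
= 14 + 0.7847
= 14.78


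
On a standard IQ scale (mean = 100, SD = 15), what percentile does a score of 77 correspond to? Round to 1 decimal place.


z = (IQ - mean) / SD
z = (77 - 100) / 15 = -1.5333
Percentile = Phi(-1.5333) * 100
Phi(-1.5333) = 0.062601
= 6.3


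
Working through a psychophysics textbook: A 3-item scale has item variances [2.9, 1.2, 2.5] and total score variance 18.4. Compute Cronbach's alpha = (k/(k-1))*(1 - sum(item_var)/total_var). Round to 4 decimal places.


alpha = (k/(k-1)) * (1 - sum(s_i^2)/s_total^2)
sum(item variances) = 6.6
k/(k-1) = 3/2 = 1.5
1 - 6.6/18.4 = 1 - 0.358696 = 0.641304
alpha = 1.5 * 0.641304
= 0.9620


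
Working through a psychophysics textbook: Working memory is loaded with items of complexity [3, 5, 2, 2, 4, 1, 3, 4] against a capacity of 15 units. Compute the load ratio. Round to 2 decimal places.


Total complexity = 3 + 5 + 2 + 2 + 4 + 1 + 3 + 4 = 24
Load = total / capacity = 24 / 15
= 1.60


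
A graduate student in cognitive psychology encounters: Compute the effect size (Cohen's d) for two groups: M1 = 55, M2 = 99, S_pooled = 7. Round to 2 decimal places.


Cohen's d = (M1 - M2) / S_pooled
= (55 - 99) / 7
= -44 / 7
= -6.29


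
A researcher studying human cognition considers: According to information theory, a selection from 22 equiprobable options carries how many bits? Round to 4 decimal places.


H = log2(n)
H = log2(22)
= 4.4594


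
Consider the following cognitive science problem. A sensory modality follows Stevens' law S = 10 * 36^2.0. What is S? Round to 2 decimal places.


S = 10 * 36^2.0
36^2.0 = 1296.0
S = 10 * 1296.0
= 12960.00


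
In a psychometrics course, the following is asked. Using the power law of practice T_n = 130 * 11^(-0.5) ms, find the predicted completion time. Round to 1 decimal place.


T_n = 130 * 11^(-0.5)
11^(-0.5) = 0.301511
T_n = 130 * 0.301511
= 39.2 ms


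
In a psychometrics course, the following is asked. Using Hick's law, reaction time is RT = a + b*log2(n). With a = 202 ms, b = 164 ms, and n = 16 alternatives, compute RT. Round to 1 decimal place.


RT = 202 + 164 * log2(16)
log2(16) = 4.0
RT = 202 + 164 * 4.0
= 202 + 656.0
= 858.0 ms


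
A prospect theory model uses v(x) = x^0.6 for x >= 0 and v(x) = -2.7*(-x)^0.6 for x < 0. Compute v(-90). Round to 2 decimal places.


Since x = -90 < 0, use v(x) = -lambda*(-x)^alpha
(-x) = 90
90^0.6 = 14.878
v(-90) = -2.7 * 14.878
= -40.17


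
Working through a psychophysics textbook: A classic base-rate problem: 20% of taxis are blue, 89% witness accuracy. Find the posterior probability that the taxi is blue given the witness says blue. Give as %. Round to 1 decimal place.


P(blue | says blue) = P(says blue | blue)*P(blue) / [P(says blue | blue)*P(blue) + P(says blue | not blue)*P(not blue)]
Numerator = 0.89 * 0.2 = 0.178
False identification = 0.11 * 0.8 = 0.088
P = 0.178 / (0.178 + 0.088)
= 0.178 / 0.266
As percentage = 66.9


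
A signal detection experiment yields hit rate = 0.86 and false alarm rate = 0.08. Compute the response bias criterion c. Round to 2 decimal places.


c = -0.5 * (z(HR) + z(FAR))
z(0.86) = 1.0803
z(0.08) = -1.4051
c = -0.5 * (1.0803 + -1.4051)
= -0.5 * -0.3248
= 0.16


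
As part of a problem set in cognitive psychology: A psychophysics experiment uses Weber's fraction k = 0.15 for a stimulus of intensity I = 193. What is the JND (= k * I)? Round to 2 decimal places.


JND = k * I
JND = 0.15 * 193
= 28.95


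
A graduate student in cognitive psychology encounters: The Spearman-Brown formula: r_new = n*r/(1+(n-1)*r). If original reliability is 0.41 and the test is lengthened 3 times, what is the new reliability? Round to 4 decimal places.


r_new = n*r / (1 + (n-1)*r)
Numerator = 3 * 0.41 = 1.23
Denominator = 1 + 2 * 0.41 = 1.82
r_new = 1.23 / 1.82
= 0.6758


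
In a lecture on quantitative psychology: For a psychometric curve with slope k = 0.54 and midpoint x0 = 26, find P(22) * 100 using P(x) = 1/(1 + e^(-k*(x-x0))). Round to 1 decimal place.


P(x) = 1/(1 + e^(-0.54*(22 - 26)))
Exponent = -0.54 * -4 = 2.16
e^(2.16) = 8.671138
P = 1/(1 + 8.671138) = 0.1034
Percentage = 10.3
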